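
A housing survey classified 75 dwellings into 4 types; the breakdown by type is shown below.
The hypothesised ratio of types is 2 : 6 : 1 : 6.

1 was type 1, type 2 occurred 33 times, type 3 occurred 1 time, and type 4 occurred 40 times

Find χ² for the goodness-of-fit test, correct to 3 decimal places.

14.933

Ratio total = 15. Expected counts: 75×2/15 = 10, 75×6/15 = 30, 75×1/15 = 5, 75×6/15 = 30.
cat         O        E   (O−E)²/E
type 1      1       10     8.1000
type 2     33       30     0.3000
type 3      1        5     3.2000
type 4     40       30     3.3333
Sum = 14.933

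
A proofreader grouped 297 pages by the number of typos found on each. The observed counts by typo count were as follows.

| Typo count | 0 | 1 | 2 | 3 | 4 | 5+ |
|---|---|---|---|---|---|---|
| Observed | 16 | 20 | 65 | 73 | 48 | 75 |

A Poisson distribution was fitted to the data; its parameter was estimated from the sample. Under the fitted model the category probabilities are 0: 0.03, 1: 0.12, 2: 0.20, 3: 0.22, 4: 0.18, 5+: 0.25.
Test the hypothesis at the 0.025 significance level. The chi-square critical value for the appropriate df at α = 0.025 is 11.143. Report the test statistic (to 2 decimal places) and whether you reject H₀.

14.50; reject

Expected counts E_i = n·p_i: 297×0.03 = 8.91, 297×0.12 = 35.64, 297×0.20 = 59.4, 297×0.22 = 65.34, 297×0.18 = 53.46, 297×0.25 = 74.25.
cat         O        E   (O−E)²/E
0          16     8.91      5.642
1          20    35.64      6.863
2          65     59.4      0.528
3          73    65.34      0.898
4          48    53.46      0.558
5+         75    74.25      0.008
Sum = 14.50
df = 4. Since 14.50 > 11.143, we reject H₀.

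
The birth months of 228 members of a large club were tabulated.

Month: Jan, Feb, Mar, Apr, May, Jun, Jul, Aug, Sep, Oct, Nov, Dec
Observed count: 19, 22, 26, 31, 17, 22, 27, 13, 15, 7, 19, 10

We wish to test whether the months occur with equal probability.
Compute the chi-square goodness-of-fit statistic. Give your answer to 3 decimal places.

29.263

Under H₀ each category has probability 1/12, so each expected count is 228/12 = 19.
χ² = (19−19)²/19 + (22−19)²/19 + (26−19)²/19 + (31−19)²/19 + (17−19)²/19 + (22−19)²/19 + (27−19)²/19 + (13−19)²/19 + (15−19)²/19 + (7−19)²/19 + (19−19)²/19 + (10−19)²/19
   = 0.0000 + 0.4737 + 2.5789 + 7.5789 + 0.2105 + 0.4737 + 3.3684 + 1.8947 + 0.8421 + 7.5789 + 0.0000 + 4.2632
Sum = 29.263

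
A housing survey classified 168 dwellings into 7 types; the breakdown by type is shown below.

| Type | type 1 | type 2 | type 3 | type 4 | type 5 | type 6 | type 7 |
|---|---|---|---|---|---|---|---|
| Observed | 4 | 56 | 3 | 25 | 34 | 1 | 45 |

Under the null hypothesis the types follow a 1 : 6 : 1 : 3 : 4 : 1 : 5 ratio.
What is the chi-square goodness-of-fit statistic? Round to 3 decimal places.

Ratio total = 21. Expected counts: 168×1/21 = 8, 168×6/21 = 48, 168×1/21 = 8, 168×3/21 = 24, 168×4/21 = 32, 168×1/21 = 8, 168×5/21 = 40.
cat         O        E   (O−E)²/E
type 1      4        8     2.0000
type 2     56       48     1.3333
type 3      3        8     3.1250
type 4     25       24     0.0417
type 5     34       32     0.1250
type 6      1        8     6.1250
type 7     45       40     0.6250
Sum = 13.375

13.375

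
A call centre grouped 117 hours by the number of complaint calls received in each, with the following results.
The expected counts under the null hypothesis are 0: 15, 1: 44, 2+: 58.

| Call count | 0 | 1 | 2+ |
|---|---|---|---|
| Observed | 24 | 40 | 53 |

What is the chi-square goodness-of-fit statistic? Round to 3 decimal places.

6.195

cat         O        E   (O−E)²/E
0          24       15     5.4000
1          40       44     0.3636
2+         53       58     0.4310
Sum = 6.195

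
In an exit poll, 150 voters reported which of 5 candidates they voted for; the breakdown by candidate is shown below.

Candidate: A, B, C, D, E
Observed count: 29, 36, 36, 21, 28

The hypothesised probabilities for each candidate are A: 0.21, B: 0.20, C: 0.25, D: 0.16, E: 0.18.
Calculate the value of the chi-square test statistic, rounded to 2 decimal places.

1.87

Expected counts E_i = n·p_i: 150×0.21 = 31.5, 150×0.20 = 30, 150×0.25 = 37.5, 150×0.16 = 24, 150×0.18 = 27.
cat         O        E   (O−E)²/E
A          29     31.5      0.198
B          36       30      1.200
C          36     37.5      0.060
D          21       24      0.375
E          28       27      0.037
Sum = 1.87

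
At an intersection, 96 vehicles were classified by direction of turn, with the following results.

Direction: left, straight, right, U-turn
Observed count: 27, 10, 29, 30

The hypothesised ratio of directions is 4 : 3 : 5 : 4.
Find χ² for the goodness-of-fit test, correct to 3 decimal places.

Ratio total = 16. Expected counts: 96×4/16 = 24, 96×3/16 = 18, 96×5/16 = 30, 96×4/16 = 24.
χ² = (27−24)²/24 + (10−18)²/18 + (29−30)²/30 + (30−24)²/24
   = 0.3750 + 3.5556 + 0.0333 + 1.5000
Sum = 5.464

5.464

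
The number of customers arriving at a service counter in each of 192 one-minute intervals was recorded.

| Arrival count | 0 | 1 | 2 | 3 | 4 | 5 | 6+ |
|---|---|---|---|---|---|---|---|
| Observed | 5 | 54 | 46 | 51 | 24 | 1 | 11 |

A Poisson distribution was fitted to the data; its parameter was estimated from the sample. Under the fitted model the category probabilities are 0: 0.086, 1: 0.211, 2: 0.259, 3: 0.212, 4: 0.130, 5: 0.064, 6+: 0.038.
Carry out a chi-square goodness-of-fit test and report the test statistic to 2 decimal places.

27.69

Expected counts E_i = n·p_i: 192×0.086 = 16.512, 192×0.211 = 40.512, 192×0.259 = 49.728, 192×0.212 = 40.704, 192×0.130 = 24.96, 192×0.064 = 12.288, 192×0.038 = 7.296.
χ² = (5−16.512)²/16.512 + (54−40.512)²/40.512 + (46−49.728)²/49.728 + (51−40.704)²/40.704 + (24−24.96)²/24.96 + (1−12.288)²/12.288 + (11−7.296)²/7.296
   = 8.026 + 4.491 + 0.279 + 2.604 + 0.037 + 10.369 + 1.880
Sum = 27.69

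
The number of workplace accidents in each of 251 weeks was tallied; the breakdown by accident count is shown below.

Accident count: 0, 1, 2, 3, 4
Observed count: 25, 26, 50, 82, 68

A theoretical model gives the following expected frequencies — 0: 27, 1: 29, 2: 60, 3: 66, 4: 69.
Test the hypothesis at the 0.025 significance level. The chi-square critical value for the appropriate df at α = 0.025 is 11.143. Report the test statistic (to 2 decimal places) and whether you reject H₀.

cat         O        E   (O−E)²/E
0          25       27      0.148
1          26       29      0.310
2          50       60      1.667
3          82       66      3.879
4          68       69      0.014
Sum = 6.02
df = 4. Since 6.02 < 11.143, we do not reject H₀.

6.02; do not reject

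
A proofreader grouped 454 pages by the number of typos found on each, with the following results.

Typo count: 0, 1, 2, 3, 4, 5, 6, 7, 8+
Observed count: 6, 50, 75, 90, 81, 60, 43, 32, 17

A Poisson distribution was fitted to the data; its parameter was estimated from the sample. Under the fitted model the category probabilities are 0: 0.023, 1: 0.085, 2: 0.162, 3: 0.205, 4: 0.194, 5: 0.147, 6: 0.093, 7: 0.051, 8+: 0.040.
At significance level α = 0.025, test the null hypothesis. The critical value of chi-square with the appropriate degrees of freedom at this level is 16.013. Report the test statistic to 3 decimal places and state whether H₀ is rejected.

Expected counts E_i = n·p_i: 454×0.023 = 10.442, 454×0.085 = 38.59, 454×0.162 = 73.548, 454×0.205 = 93.07, 454×0.194 = 88.076, 454×0.147 = 66.738, 454×0.093 = 42.222, 454×0.051 = 23.154, 454×0.040 = 18.16.
0: (6 − 10.442)²/10.442 = 19.731364/10.442 = 1.8896
1: (50 − 38.59)²/38.59 = 130.1881/38.59 = 3.3736
2: (75 − 73.548)²/73.548 = 2.108304/73.548 = 0.0287
3: (90 − 93.07)²/93.07 = 9.4249/93.07 = 0.1013
4: (81 − 88.076)²/88.076 = 50.069776/88.076 = 0.5685
5: (60 − 66.738)²/66.738 = 45.400644/66.738 = 0.6803
6: (43 − 42.222)²/42.222 = 0.605284/42.222 = 0.0143
7: (32 − 23.154)²/23.154 = 78.251716/23.154 = 3.3796
8+: (17 − 18.16)²/18.16 = 1.3456/18.16 = 0.0741
Sum = 10.110
df = 7. Since 10.110 < 16.013, we do not reject H₀.

10.110; do not reject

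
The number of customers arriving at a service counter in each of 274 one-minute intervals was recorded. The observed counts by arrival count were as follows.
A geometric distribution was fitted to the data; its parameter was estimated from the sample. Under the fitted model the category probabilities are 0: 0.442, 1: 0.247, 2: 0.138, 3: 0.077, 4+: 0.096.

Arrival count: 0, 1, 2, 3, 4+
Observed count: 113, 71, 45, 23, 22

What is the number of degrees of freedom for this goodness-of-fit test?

3

There are k = 5 categories and 1 parameter estimated from the data, so df = 5 − 1 − 1 = 3.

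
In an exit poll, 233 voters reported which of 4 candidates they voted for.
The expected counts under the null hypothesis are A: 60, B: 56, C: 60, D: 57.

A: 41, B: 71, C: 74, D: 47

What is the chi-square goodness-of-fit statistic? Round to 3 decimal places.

15.056

cat         O        E   (O−E)²/E
A          41       60     6.0167
B          71       56     4.0179
C          74       60     3.2667
D          47       57     1.7544
Sum = 15.056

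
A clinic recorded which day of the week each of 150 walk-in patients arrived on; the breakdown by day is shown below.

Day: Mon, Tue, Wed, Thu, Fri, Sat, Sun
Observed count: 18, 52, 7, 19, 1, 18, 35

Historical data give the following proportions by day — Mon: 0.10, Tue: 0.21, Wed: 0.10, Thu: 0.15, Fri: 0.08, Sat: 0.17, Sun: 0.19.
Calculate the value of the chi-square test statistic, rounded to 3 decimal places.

32.524

Expected counts E_i = n·p_i: 150×0.10 = 15, 150×0.21 = 31.5, 150×0.10 = 15, 150×0.15 = 22.5, 150×0.08 = 12, 150×0.17 = 25.5, 150×0.19 = 28.5.
cat         O        E   (O−E)²/E
Mon        18       15     0.6000
Tue        52     31.5    13.3413
Wed         7       15     4.2667
Thu        19     22.5     0.5444
Fri         1       12    10.0833
Sat        18     25.5     2.2059
Sun        35     28.5     1.4825
Sum = 32.524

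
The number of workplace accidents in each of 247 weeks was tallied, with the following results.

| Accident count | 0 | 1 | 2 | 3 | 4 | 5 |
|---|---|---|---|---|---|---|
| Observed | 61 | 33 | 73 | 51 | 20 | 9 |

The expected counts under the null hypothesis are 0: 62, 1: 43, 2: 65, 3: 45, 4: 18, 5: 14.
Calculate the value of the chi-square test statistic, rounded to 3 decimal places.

6.134

χ² = (61−62)²/62 + (33−43)²/43 + (73−65)²/65 + (51−45)²/45 + (20−18)²/18 + (9−14)²/14
   = 0.0161 + 2.3256 + 0.9846 + 0.8000 + 0.2222 + 1.7857
Sum = 6.134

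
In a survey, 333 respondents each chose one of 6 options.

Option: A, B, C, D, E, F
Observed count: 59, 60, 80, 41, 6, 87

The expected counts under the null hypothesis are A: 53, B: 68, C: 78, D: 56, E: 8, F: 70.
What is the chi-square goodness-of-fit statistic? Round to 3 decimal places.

A: (59 − 53)²/53 = 36/53 = 0.6792
B: (60 − 68)²/68 = 64/68 = 0.9412
C: (80 − 78)²/78 = 4/78 = 0.0513
D: (41 − 56)²/56 = 225/56 = 4.0179
E: (6 − 8)²/8 = 4/8 = 0.5000
F: (87 − 70)²/70 = 289/70 = 4.1286
Sum = 10.318

10.318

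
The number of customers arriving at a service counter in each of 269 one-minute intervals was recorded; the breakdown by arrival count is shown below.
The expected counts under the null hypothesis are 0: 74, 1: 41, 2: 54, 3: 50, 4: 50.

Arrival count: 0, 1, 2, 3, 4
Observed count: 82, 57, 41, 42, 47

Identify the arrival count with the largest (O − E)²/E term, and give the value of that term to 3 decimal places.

χ² = (82−74)²/74 + (57−41)²/41 + (41−54)²/54 + (42−50)²/50 + (47−50)²/50
   = 0.8649 + 6.2439 + 3.1296 + 1.2800 + 0.1800
The largest term is for 1: 6.244.

1, 6.244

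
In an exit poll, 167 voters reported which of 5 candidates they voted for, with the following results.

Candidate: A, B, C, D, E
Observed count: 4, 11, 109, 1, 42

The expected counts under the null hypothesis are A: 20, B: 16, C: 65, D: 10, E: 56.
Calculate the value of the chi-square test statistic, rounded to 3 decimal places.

55.747

χ² = (4−20)²/20 + (11−16)²/16 + (109−65)²/65 + (1−10)²/10 + (42−56)²/56
   = 12.8000 + 1.5625 + 29.7846 + 8.1000 + 3.5000
Sum = 55.747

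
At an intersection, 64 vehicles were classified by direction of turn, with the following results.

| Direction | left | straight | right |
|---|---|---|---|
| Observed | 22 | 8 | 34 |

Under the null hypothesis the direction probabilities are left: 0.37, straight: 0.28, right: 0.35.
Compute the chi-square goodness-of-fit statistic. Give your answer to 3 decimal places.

11.618

Expected counts E_i = n·p_i: 64×0.37 = 23.68, 64×0.28 = 17.92, 64×0.35 = 22.4.
left: (22 − 23.68)²/23.68 = 2.8224/23.68 = 0.1192
straight: (8 − 17.92)²/17.92 = 98.4064/17.92 = 5.4914
right: (34 − 22.4)²/22.4 = 134.56/22.4 = 6.0071
Sum = 11.618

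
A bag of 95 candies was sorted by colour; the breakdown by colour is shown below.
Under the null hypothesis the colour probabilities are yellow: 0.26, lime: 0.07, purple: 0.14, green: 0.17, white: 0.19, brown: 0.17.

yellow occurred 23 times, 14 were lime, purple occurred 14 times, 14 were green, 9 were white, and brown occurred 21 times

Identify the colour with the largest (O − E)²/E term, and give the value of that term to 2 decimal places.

Expected counts E_i = n·p_i: 95×0.26 = 24.7, 95×0.07 = 6.65, 95×0.14 = 13.3, 95×0.17 = 16.15, 95×0.19 = 18.05, 95×0.17 = 16.15.
χ² = (23−24.7)²/24.7 + (14−6.65)²/6.65 + (14−13.3)²/13.3 + (14−16.15)²/16.15 + (9−18.05)²/18.05 + (21−16.15)²/16.15
   = 0.117 + 8.124 + 0.037 + 0.286 + 4.538 + 1.457
The largest term is for lime: 8.12.

lime, 8.12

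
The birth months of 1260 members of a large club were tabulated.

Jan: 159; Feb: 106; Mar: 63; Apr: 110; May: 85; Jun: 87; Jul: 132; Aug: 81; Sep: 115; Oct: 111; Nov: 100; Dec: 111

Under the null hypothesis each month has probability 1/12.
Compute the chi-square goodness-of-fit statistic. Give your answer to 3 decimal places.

66.019

Expected count for each of the 12 categories: 1260/12 = 105.
χ² = (159−105)²/105 + (106−105)²/105 + (63−105)²/105 + (110−105)²/105 + (85−105)²/105 + (87−105)²/105 + (132−105)²/105 + (81−105)²/105 + (115−105)²/105 + (111−105)²/105 + (100−105)²/105 + (111−105)²/105
   = 27.7714 + 0.0095 + 16.8000 + 0.2381 + 3.8095 + 3.0857 + 6.9429 + 5.4857 + 0.9524 + 0.3429 + 0.2381 + 0.3429
Sum = 66.019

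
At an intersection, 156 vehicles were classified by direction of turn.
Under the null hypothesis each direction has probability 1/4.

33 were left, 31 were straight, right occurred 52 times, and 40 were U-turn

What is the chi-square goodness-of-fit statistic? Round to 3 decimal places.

Under H₀ each category has probability 1/4, so each expected count is 156/4 = 39.
left: (33 − 39)²/39 = 36/39 = 0.9231
straight: (31 − 39)²/39 = 64/39 = 1.6410
right: (52 − 39)²/39 = 169/39 = 4.3333
U-turn: (40 − 39)²/39 = 1/39 = 0.0256
Sum = 6.923

6.923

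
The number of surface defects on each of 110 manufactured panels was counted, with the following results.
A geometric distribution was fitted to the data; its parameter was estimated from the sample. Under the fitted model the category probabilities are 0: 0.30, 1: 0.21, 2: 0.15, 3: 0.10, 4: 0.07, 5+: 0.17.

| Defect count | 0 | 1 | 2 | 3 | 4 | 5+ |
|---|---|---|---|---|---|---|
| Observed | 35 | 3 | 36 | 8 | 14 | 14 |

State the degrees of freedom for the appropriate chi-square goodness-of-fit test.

4

There are k = 6 categories and 1 parameter estimated from the data, so df = 6 − 1 − 1 = 4.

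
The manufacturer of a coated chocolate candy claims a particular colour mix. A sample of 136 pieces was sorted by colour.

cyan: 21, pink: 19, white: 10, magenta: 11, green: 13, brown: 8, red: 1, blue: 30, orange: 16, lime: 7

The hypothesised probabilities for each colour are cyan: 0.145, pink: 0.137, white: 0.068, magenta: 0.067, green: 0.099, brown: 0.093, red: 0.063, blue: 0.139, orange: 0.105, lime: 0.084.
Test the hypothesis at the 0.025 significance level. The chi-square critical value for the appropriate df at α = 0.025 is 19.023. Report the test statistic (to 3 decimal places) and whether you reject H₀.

17.385; do not reject

Expected counts E_i = n·p_i: 136×0.145 = 19.72, 136×0.137 = 18.632, 136×0.068 = 9.248, 136×0.067 = 9.112, 136×0.099 = 13.464, 136×0.093 = 12.648, 136×0.063 = 8.568, 136×0.139 = 18.904, 136×0.105 = 14.28, 136×0.084 = 11.424.
cat          O        E   (O−E)²/E
cyan        21    19.72     0.0831
pink        19   18.632     0.0073
white       10    9.248     0.0611
magenta     11    9.112     0.3912
green       13   13.464     0.0160
brown        8   12.648     1.7081
red          1    8.568     6.6847
blue        30   18.904     6.5130
orange      16    14.28     0.2072
lime         7   11.424     1.7132
Sum = 17.385
df = 9. Since 17.385 < 19.023, we do not reject H₀.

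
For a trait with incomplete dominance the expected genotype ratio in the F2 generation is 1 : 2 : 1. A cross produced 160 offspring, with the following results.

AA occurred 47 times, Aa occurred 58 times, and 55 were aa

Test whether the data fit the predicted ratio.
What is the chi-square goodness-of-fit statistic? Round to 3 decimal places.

12.900

Ratio total = 4. Expected counts: 160×1/4 = 40, 160×2/4 = 80, 160×1/4 = 40.
AA: (47 − 40)²/40 = 49/40 = 1.2250
Aa: (58 − 80)²/80 = 484/80 = 6.0500
aa: (55 − 40)²/40 = 225/40 = 5.6250
Sum = 12.900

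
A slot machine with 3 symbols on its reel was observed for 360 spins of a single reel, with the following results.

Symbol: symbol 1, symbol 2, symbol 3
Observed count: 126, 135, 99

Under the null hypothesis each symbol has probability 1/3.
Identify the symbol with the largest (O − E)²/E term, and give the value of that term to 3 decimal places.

Expected count for each of the 3 categories: 360/3 = 120.
cat           O        E   (O−E)²/E
symbol 1    126      120     0.3000
symbol 2    135      120     1.8750
symbol 3     99      120     3.6750
The largest term is for symbol 3: 3.675.

symbol 3, 3.675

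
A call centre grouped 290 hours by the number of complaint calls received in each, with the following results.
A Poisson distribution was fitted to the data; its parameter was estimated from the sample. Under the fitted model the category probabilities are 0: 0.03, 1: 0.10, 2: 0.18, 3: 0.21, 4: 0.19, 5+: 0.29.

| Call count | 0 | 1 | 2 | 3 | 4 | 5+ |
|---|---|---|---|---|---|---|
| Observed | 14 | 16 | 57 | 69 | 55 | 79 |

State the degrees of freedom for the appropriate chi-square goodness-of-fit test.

4

There are k = 6 categories and 1 parameter estimated from the data, so df = 6 − 1 − 1 = 4.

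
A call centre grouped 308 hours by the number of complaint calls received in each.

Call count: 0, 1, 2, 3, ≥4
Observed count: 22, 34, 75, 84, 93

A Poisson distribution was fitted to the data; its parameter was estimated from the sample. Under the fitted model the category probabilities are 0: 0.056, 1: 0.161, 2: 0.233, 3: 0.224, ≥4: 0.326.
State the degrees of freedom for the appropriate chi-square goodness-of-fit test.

3

There are k = 5 categories and 1 parameter estimated from the data, so df = 5 − 1 − 1 = 3.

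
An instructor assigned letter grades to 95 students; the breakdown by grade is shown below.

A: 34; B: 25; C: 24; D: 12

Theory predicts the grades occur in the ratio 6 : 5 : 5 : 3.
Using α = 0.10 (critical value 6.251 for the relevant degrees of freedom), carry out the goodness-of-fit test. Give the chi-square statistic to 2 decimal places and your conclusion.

Ratio total = 19. Expected counts: 95×6/19 = 30, 95×5/19 = 25, 95×5/19 = 25, 95×3/19 = 15.
cat         O        E   (O−E)²/E
A          34       30      0.533
B          25       25      0.000
C          24       25      0.040
D          12       15      0.600
Sum = 1.17
df = 3. Since 1.17 < 6.251, we do not reject H₀.

1.17; do not reject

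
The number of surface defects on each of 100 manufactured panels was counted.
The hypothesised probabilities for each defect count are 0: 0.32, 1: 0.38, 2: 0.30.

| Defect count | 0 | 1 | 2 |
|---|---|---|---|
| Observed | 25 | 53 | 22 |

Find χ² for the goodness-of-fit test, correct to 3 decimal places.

Expected counts E_i = n·p_i: 100×0.32 = 32, 100×0.38 = 38, 100×0.30 = 30.
0: (25 − 32)²/32 = 49/32 = 1.5313
1: (53 − 38)²/38 = 225/38 = 5.9211
2: (22 − 30)²/30 = 64/30 = 2.1333
Sum = 9.586

9.586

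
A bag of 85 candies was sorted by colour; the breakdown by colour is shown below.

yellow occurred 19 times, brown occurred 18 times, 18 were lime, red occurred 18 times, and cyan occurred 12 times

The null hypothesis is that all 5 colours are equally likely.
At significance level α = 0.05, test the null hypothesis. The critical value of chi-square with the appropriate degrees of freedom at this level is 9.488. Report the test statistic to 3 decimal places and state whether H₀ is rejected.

Expected count for each of the 5 categories: 85/5 = 17.
yellow: (19 − 17)²/17 = 4/17 = 0.2353
brown: (18 − 17)²/17 = 1/17 = 0.0588
lime: (18 − 17)²/17 = 1/17 = 0.0588
red: (18 − 17)²/17 = 1/17 = 0.0588
cyan: (12 − 17)²/17 = 25/17 = 1.4706
Sum = 1.882
df = 4. Since 1.882 < 9.488, we do not reject H₀.

1.882; do not reject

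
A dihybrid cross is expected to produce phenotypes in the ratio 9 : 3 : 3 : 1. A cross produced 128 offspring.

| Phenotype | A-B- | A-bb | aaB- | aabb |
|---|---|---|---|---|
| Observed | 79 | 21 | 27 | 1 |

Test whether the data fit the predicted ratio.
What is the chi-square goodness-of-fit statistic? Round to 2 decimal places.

7.56

Ratio total = 16. Expected counts: 128×9/16 = 72, 128×3/16 = 24, 128×3/16 = 24, 128×1/16 = 8.
cat         O        E   (O−E)²/E
A-B-       79       72      0.681
A-bb       21       24      0.375
aaB-       27       24      0.375
aabb        1        8      6.125
Sum = 7.56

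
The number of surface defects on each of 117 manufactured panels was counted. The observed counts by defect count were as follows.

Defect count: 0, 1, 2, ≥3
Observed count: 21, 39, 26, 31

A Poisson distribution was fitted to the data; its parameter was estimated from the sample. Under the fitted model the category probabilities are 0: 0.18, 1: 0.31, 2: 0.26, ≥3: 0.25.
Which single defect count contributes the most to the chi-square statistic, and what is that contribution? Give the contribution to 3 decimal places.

Expected counts E_i = n·p_i: 117×0.18 = 21.06, 117×0.31 = 36.27, 117×0.26 = 30.42, 117×0.25 = 29.25.
cat         O        E   (O−E)²/E
0          21    21.06     0.0002
1          39    36.27     0.2055
2          26    30.42     0.6422
≥3         31    29.25     0.1047
The largest term is for 2: 0.642.

2, 0.642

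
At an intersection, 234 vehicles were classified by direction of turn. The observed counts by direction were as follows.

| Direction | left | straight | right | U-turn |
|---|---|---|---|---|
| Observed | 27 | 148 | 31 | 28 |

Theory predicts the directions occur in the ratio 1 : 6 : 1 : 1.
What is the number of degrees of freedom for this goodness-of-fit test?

3

There are k = 4 categories and no parameters were estimated from the data, so df = 4 − 1 = 3.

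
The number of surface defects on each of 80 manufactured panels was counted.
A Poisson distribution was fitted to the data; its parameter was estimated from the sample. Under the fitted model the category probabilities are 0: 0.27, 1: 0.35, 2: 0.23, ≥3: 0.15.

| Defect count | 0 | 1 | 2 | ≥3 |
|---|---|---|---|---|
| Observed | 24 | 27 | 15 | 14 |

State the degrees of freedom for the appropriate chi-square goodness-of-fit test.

2

There are k = 4 categories and 1 parameter estimated from the data, so df = 4 − 1 − 1 = 2.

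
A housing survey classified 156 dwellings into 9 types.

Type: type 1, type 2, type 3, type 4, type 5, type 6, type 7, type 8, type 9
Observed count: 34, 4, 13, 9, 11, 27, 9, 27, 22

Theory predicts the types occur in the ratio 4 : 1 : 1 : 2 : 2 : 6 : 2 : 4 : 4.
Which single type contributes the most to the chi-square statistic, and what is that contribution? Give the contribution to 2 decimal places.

type 3, 8.17

Ratio total = 26. Expected counts: 156×4/26 = 24, 156×1/26 = 6, 156×1/26 = 6, 156×2/26 = 12, 156×2/26 = 12, 156×6/26 = 36, 156×2/26 = 12, 156×4/26 = 24, 156×4/26 = 24.
χ² = (34−24)²/24 + (4−6)²/6 + (13−6)²/6 + (9−12)²/12 + (11−12)²/12 + (27−36)²/36 + (9−12)²/12 + (27−24)²/24 + (22−24)²/24
   = 4.167 + 0.667 + 8.167 + 0.750 + 0.083 + 2.250 + 0.750 + 0.375 + 0.167
The largest term is for type 3: 8.17.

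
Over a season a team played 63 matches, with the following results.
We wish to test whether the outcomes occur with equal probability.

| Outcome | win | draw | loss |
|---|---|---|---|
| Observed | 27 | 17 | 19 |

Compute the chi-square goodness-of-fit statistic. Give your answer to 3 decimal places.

Expected count for each of the 3 categories: 63/3 = 21.
χ² = (27−21)²/21 + (17−21)²/21 + (19−21)²/21
   = 1.7143 + 0.7619 + 0.1905
Sum = 2.667

2.667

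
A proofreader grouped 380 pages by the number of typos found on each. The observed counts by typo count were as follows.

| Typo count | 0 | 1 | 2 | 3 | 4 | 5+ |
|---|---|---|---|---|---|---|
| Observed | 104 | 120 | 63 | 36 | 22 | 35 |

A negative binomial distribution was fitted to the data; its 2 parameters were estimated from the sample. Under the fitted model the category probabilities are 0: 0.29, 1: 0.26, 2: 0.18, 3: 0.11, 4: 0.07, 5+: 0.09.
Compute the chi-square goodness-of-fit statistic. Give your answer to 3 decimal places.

Expected counts E_i = n·p_i: 380×0.29 = 110.2, 380×0.26 = 98.8, 380×0.18 = 68.4, 380×0.11 = 41.8, 380×0.07 = 26.6, 380×0.09 = 34.2.
cat         O        E   (O−E)²/E
0         104    110.2     0.3488
1         120     98.8     4.5490
2          63     68.4     0.4263
3          36     41.8     0.8048
4          22     26.6     0.7955
5+         35     34.2     0.0187
Sum = 6.943

6.943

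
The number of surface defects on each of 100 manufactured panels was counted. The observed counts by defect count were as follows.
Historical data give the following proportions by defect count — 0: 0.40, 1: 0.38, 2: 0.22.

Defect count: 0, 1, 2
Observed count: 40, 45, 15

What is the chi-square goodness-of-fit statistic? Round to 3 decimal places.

Expected counts E_i = n·p_i: 100×0.40 = 40, 100×0.38 = 38, 100×0.22 = 22.
0: (40 − 40)²/40 = 0/40 = 0.0000
1: (45 − 38)²/38 = 49/38 = 1.2895
2: (15 − 22)²/22 = 49/22 = 2.2273
Sum = 3.517

3.517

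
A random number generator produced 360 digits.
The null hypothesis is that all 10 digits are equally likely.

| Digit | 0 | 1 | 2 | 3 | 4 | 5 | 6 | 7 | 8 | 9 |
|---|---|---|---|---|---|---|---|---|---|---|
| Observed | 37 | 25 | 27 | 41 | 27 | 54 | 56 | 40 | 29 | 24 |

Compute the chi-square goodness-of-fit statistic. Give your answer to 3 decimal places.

34.500

Under H₀ each category has probability 1/10, so each expected count is 360/10 = 36.
0: (37 − 36)²/36 = 1/36 = 0.0278
1: (25 − 36)²/36 = 121/36 = 3.3611
2: (27 − 36)²/36 = 81/36 = 2.2500
3: (41 − 36)²/36 = 25/36 = 0.6944
4: (27 − 36)²/36 = 81/36 = 2.2500
5: (54 − 36)²/36 = 324/36 = 9.0000
6: (56 − 36)²/36 = 400/36 = 11.1111
7: (40 − 36)²/36 = 16/36 = 0.4444
8: (29 − 36)²/36 = 49/36 = 1.3611
9: (24 − 36)²/36 = 144/36 = 4.0000
Sum = 34.500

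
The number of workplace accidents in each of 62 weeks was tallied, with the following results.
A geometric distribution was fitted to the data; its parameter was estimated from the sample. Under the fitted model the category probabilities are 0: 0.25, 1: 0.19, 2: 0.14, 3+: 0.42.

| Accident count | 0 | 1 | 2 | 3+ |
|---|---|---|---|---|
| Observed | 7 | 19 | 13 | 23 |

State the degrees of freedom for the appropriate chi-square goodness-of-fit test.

There are k = 4 categories and 1 parameter estimated from the data, so df = 4 − 1 − 1 = 2.

2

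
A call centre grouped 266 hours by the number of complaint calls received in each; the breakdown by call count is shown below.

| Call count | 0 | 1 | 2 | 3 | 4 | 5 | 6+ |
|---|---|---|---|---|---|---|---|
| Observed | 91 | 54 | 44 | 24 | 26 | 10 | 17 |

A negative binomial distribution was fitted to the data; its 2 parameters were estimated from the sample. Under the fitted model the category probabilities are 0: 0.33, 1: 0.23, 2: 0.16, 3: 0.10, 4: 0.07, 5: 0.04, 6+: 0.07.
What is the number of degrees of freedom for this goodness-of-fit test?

There are k = 7 categories and 2 parameters estimated from the data, so df = 7 − 1 − 2 = 4.

4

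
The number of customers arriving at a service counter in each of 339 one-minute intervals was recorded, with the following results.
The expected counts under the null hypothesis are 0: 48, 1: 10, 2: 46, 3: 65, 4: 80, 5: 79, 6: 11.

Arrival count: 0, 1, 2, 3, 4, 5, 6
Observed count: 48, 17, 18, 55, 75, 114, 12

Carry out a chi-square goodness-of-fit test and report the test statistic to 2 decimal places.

χ² = (48−48)²/48 + (17−10)²/10 + (18−46)²/46 + (55−65)²/65 + (75−80)²/80 + (114−79)²/79 + (12−11)²/11
   = 0.000 + 4.900 + 17.043 + 1.538 + 0.313 + 15.506 + 0.091
Sum = 39.39

39.39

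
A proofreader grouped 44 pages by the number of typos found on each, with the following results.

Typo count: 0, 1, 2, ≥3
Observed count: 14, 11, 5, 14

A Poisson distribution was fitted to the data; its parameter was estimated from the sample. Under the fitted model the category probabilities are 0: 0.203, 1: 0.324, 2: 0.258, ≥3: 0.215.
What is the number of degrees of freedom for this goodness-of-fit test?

There are k = 4 categories and 1 parameter estimated from the data, so df = 4 − 1 − 1 = 2.

2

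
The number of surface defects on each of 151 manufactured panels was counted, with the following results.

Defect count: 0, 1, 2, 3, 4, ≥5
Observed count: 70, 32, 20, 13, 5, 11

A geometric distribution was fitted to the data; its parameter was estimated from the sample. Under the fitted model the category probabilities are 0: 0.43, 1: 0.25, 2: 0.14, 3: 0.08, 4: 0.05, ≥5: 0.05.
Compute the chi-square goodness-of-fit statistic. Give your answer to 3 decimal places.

3.841

Expected counts E_i = n·p_i: 151×0.43 = 64.93, 151×0.25 = 37.75, 151×0.14 = 21.14, 151×0.08 = 12.08, 151×0.05 = 7.55, 151×0.05 = 7.55.
χ² = (70−64.93)²/64.93 + (32−37.75)²/37.75 + (20−21.14)²/21.14 + (13−12.08)²/12.08 + (5−7.55)²/7.55 + (11−7.55)²/7.55
   = 0.3959 + 0.8758 + 0.0615 + 0.0701 + 0.8613 + 1.5765
Sum = 3.841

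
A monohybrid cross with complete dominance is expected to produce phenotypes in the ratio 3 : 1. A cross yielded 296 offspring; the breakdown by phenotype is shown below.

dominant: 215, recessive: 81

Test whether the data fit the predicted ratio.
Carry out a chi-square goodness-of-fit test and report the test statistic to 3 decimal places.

Ratio total = 4. Expected counts: 296×3/4 = 222, 296×1/4 = 74.
χ² = (215−222)²/222 + (81−74)²/74
   = 0.2207 + 0.6622
Sum = 0.883

0.883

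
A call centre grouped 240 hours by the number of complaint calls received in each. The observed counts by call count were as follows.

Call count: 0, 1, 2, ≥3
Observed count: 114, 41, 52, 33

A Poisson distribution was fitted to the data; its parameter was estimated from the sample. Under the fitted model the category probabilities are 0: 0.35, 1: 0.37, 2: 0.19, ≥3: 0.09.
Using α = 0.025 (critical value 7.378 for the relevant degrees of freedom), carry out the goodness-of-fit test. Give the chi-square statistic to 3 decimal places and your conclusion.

Expected counts E_i = n·p_i: 240×0.35 = 84, 240×0.37 = 88.8, 240×0.19 = 45.6, 240×0.09 = 21.6.
cat         O        E   (O−E)²/E
0         114       84    10.7143
1          41     88.8    25.7302
2          52     45.6     0.8982
≥3         33     21.6     6.0167
Sum = 43.359
df = 2. Since 43.359 > 7.378, we reject H₀.

43.359; reject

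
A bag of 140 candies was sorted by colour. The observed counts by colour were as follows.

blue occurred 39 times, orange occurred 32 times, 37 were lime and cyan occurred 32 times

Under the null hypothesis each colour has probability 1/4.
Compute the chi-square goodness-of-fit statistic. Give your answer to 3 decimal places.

Expected count for each of the 4 categories: 140/4 = 35.
cat         O        E   (O−E)²/E
blue       39       35     0.4571
orange     32       35     0.2571
lime       37       35     0.1143
cyan       32       35     0.2571
Sum = 1.086

1.086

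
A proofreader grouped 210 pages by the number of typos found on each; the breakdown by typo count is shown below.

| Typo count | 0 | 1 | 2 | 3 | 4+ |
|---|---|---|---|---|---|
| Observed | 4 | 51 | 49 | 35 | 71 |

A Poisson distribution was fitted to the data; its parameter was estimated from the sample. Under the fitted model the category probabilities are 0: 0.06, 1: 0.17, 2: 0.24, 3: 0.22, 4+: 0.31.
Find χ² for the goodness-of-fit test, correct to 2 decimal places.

Expected counts E_i = n·p_i: 210×0.06 = 12.6, 210×0.17 = 35.7, 210×0.24 = 50.4, 210×0.22 = 46.2, 210×0.31 = 65.1.
χ² = (4−12.6)²/12.6 + (51−35.7)²/35.7 + (49−50.4)²/50.4 + (35−46.2)²/46.2 + (71−65.1)²/65.1
   = 5.870 + 6.557 + 0.039 + 2.715 + 0.535
Sum = 15.72

15.72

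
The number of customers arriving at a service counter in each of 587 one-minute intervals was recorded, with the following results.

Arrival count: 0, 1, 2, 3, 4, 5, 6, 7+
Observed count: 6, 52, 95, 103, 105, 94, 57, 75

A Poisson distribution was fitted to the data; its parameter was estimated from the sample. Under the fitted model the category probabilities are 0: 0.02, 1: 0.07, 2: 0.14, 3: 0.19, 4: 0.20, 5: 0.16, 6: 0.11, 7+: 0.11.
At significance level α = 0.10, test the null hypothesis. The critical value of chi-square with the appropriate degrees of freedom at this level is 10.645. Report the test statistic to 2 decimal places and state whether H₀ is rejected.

12.24; reject

Expected counts E_i = n·p_i: 587×0.02 = 11.74, 587×0.07 = 41.09, 587×0.14 = 82.18, 587×0.19 = 111.53, 587×0.20 = 117.4, 587×0.16 = 93.92, 587×0.11 = 64.57, 587×0.11 = 64.57.
0: (6 − 11.74)²/11.74 = 32.9476/11.74 = 2.806
1: (52 − 41.09)²/41.09 = 119.0281/41.09 = 2.897
2: (95 − 82.18)²/82.18 = 164.3524/82.18 = 2.000
3: (103 − 111.53)²/111.53 = 72.7609/111.53 = 0.652
4: (105 − 117.4)²/117.4 = 153.76/117.4 = 1.310
5: (94 − 93.92)²/93.92 = 0.0064/93.92 = 0.000
6: (57 − 64.57)²/64.57 = 57.3049/64.57 = 0.887
7+: (75 − 64.57)²/64.57 = 108.7849/64.57 = 1.685
Sum = 12.24
df = 6. Since 12.24 > 10.645, we reject H₀.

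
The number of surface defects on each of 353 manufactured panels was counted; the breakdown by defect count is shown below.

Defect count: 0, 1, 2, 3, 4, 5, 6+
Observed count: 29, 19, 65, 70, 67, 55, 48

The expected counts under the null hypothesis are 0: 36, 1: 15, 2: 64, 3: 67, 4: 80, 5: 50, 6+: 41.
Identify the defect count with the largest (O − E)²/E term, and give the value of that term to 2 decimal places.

4, 2.11

0: (29 − 36)²/36 = 49/36 = 1.361
1: (19 − 15)²/15 = 16/15 = 1.067
2: (65 − 64)²/64 = 1/64 = 0.016
3: (70 − 67)²/67 = 9/67 = 0.134
4: (67 − 80)²/80 = 169/80 = 2.113
5: (55 − 50)²/50 = 25/50 = 0.500
6+: (48 − 41)²/41 = 49/41 = 1.195
The largest term is for 4: 2.11.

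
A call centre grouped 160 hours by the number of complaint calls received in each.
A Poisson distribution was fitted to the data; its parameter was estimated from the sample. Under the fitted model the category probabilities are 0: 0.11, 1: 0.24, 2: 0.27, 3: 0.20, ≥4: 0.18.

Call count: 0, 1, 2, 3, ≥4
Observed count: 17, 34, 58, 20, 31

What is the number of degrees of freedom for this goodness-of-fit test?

There are k = 5 categories and 1 parameter estimated from the data, so df = 5 − 1 − 1 = 3.

3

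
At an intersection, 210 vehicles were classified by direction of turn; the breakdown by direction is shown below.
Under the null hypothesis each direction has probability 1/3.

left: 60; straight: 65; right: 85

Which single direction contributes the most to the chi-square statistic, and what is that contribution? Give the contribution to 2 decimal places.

Expected count for each of the 3 categories: 210/3 = 70.
left: (60 − 70)²/70 = 100/70 = 1.429
straight: (65 − 70)²/70 = 25/70 = 0.357
right: (85 − 70)²/70 = 225/70 = 3.214
The largest term is for right: 3.21.

right, 3.21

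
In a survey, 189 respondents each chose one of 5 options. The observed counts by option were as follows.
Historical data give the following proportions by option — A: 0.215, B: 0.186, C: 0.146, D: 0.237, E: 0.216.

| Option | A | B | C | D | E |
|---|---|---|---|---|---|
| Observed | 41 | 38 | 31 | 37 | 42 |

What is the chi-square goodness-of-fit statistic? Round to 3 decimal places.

Expected counts E_i = n·p_i: 189×0.215 = 40.635, 189×0.186 = 35.154, 189×0.146 = 27.594, 189×0.237 = 44.793, 189×0.216 = 40.824.
A: (41 − 40.635)²/40.635 = 0.133225/40.635 = 0.0033
B: (38 − 35.154)²/35.154 = 8.099716/35.154 = 0.2304
C: (31 − 27.594)²/27.594 = 11.600836/27.594 = 0.4204
D: (37 − 44.793)²/44.793 = 60.730849/44.793 = 1.3558
E: (42 − 40.824)²/40.824 = 1.382976/40.824 = 0.0339
Sum = 2.044

2.044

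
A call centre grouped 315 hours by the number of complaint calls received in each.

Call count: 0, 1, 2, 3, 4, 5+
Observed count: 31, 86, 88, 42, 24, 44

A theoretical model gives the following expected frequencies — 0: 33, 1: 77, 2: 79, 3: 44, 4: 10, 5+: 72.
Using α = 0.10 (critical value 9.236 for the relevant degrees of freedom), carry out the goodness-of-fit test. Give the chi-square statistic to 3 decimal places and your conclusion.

32.778; reject

0: (31 − 33)²/33 = 4/33 = 0.1212
1: (86 − 77)²/77 = 81/77 = 1.0519
2: (88 − 79)²/79 = 81/79 = 1.0253
3: (42 − 44)²/44 = 4/44 = 0.0909
4: (24 − 10)²/10 = 196/10 = 19.6000
5+: (44 − 72)²/72 = 784/72 = 10.8889
Sum = 32.778
df = 5. Since 32.778 > 9.236, we reject H₀.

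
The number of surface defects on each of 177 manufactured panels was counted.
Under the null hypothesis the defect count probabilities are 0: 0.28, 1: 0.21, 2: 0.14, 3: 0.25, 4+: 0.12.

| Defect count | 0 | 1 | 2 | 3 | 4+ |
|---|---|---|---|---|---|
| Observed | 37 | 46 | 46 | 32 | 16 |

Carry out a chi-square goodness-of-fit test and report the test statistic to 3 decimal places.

Expected counts E_i = n·p_i: 177×0.28 = 49.56, 177×0.21 = 37.17, 177×0.14 = 24.78, 177×0.25 = 44.25, 177×0.12 = 21.24.
cat         O        E   (O−E)²/E
0          37    49.56     3.1831
1          46    37.17     2.0976
2          46    24.78    18.1714
3          32    44.25     3.3912
4+         16    21.24     1.2927
Sum = 28.136

28.136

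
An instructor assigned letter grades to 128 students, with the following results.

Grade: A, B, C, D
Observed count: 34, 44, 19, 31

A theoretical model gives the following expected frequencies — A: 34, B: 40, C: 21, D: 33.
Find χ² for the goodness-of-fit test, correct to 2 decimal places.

0.71

χ² = (34−34)²/34 + (44−40)²/40 + (19−21)²/21 + (31−33)²/33
   = 0.000 + 0.400 + 0.190 + 0.121
Sum = 0.71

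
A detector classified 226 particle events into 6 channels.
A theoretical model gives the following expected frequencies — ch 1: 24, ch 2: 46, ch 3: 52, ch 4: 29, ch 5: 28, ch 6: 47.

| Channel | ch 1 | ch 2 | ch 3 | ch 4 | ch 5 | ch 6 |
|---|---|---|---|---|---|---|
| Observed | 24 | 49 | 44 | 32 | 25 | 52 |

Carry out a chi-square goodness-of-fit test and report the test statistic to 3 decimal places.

ch 1: (24 − 24)²/24 = 0/24 = 0.0000
ch 2: (49 − 46)²/46 = 9/46 = 0.1957
ch 3: (44 − 52)²/52 = 64/52 = 1.2308
ch 4: (32 − 29)²/29 = 9/29 = 0.3103
ch 5: (25 − 28)²/28 = 9/28 = 0.3214
ch 6: (52 − 47)²/47 = 25/47 = 0.5319
Sum = 2.590

2.590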